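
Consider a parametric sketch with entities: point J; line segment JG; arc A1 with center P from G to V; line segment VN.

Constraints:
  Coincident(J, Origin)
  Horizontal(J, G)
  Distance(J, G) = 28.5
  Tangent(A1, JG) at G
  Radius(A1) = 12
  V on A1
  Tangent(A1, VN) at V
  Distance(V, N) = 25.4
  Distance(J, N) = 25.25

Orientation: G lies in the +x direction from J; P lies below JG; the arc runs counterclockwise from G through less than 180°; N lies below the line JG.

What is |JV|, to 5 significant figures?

19.524

Checks: |PV| = 12.00 ✓; ∠(PV, VN) = 90.00° ✓; |VN| = 25.40 ✓; |JN| = 25.25 ✓.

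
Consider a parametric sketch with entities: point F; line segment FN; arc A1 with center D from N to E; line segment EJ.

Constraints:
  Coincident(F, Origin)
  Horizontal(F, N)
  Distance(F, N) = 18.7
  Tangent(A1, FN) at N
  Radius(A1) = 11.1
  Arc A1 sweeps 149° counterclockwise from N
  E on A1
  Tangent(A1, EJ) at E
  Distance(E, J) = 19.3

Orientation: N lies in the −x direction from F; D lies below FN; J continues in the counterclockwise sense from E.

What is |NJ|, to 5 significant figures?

32.416

F is at the origin; F and N share the same y with |FN| = 18.7 and N on the −x side, so N = (-18.700, 0.0000). A1 meets FN tangentially, so DN is at right angles to FN, so D = N + (0, -11.1) = (-18.700, -11.100). On A1, N sits at bearing 90° from D; a 149° counterclockwise sweep puts E at bearing 239°, so E = D + 11.1·(cos 239°, sin 239°) = (-24.417, -20.615). Since A1 is tangent to EJ there, DE ⟂ EJ, so EJ runs along (−sin 239°, cos 239°); with |EJ| = 19.3, J = (-7.8736, -30.555). Then |NJ| = |J − N| = 32.416.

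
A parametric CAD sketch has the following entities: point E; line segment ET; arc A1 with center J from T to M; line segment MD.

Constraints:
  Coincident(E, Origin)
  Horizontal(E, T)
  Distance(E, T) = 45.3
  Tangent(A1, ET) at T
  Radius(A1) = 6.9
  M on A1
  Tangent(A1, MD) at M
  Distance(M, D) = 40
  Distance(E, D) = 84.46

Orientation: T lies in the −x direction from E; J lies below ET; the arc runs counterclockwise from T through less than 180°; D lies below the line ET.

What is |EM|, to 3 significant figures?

50.0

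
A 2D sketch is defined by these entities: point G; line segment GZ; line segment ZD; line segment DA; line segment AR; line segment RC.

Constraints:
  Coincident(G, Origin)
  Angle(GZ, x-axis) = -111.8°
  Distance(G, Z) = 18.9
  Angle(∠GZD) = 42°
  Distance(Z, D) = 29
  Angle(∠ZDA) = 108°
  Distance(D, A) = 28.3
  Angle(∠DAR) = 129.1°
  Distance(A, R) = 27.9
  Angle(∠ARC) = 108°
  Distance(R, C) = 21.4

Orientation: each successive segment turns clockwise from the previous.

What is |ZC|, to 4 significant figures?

44.88

G is at the origin; GZ runs at -111.8° with length 18.9, so Z = (-7.019, -17.55). ∠GZD = 42.0° gives ZD at 110.2° from the x-axis; with |ZD| = 29.0, D = (-17.03, 9.668). ∠ZDA = 108.0° gives DA at 38.20° from the x-axis; with |DA| = 28.3, A = (5.207, 27.17). ∠DAR = 129.1° gives AR at -12.70° from the x-axis; with |AR| = 27.9, R = (32.42, 21.04). ∠ARC = 108.0° gives RC at -84.70° from the x-axis; with |RC| = 21.4, C = (34.40, -0.2733). Then |ZC| = |C − Z| = 44.88.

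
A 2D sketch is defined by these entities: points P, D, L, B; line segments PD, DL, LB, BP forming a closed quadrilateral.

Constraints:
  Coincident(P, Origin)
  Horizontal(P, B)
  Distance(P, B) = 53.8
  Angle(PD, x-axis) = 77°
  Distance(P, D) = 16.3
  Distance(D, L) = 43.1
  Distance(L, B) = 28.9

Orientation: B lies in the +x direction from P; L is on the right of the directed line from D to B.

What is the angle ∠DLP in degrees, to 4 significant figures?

21.24°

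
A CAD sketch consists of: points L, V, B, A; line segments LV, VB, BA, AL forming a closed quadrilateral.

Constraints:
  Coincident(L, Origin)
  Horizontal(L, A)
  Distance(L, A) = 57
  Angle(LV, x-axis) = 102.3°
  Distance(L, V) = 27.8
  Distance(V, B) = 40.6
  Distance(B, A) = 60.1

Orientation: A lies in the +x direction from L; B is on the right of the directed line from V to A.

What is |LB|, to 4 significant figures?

13.31

Checks: |VB| = 40.60 ✓; |BA| = 60.10 ✓.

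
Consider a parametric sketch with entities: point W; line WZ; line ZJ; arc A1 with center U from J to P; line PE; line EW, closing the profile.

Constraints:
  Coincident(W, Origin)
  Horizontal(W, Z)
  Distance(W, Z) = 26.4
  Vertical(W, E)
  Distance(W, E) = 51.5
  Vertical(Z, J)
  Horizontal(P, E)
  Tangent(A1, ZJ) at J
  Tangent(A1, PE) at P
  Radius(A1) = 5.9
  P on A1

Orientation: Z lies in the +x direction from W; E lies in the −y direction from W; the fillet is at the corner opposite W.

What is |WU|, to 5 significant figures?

49.996

W is at the origin; WZ is horizontal with |WZ| = 26.4 and Z on the +x side, so Z = (26.400, 0.0000). WE is vertical with |WE| = 51.5 and E on the −y side, so E = (0.0000, -51.500). The virtual corner opposite W is at (26.400, -51.500). The tangent condition forces UJ to be normal to ZJ and tangency of A1 to PE means the radius UP is perpendicular to PE, with radius 5.9, so the center U sits 5.9 in from both sides at U = (20.500, -45.600). Then |WU| = |U − W| = 49.996.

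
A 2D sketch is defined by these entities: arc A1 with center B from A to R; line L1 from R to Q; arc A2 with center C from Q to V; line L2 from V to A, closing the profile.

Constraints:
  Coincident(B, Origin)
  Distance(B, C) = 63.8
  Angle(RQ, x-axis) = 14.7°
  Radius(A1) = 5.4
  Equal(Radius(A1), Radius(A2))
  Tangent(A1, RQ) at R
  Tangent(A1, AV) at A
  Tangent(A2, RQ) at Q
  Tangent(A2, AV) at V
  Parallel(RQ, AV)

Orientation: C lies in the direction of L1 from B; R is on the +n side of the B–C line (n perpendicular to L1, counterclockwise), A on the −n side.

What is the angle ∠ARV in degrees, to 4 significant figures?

80.39°

Tangency of A1 to both parallel lines with radius 5.4 puts R and A at B ± 5.4·n: R = (-1.370, 5.223), A = (1.370, -5.223). Equal radii place Q and V the same way about C: Q = C + 5.4·n = (60.34, 21.41), V = C − 5.4·n = (63.08, 10.97). Then cos ∠ARV = RA·RV / (|RA||RV|), giving 80.39°.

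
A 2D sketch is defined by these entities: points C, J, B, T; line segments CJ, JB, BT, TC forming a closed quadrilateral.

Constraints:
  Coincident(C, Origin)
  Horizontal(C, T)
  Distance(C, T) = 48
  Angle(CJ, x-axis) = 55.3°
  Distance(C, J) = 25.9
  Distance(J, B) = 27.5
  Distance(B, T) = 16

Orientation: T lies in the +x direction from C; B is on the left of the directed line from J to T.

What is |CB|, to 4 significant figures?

43.90

C is at the origin; C and T share the same y with |CT| = 48.0 and T in +x, so T = (48.0, 0). CJ runs at 55.3° with |CJ| = 25.9, so J = (14.74, 21.29). B is determined by |JB| = 27.5 and |BT| = 16.0 together: it lies at the intersection of circle(J, 27.5) and circle(T, 16.0). With |JT| = 39.49, the foot of the radical line on JT is 26.08 from J and the perpendicular offset is √(27.5² − 26.08²) = 8.727. Taking the left-of-JT solution: B = (41.41, 14.58).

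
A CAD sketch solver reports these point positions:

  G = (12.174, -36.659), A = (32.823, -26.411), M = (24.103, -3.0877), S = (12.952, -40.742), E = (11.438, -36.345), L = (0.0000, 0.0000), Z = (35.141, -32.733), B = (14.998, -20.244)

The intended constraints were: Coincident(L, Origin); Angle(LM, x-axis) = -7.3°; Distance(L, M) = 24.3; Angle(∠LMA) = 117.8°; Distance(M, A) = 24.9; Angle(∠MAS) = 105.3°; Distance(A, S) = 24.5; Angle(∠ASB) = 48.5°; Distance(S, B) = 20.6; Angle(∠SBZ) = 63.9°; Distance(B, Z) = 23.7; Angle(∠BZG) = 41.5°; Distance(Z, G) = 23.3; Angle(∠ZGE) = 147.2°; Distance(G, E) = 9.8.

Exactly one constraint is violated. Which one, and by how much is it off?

Distance(G, E) = 9.8 — off by 9.00.

L = (0.00, 0.00) ✓; LM at -7.300° ✓; |LM| = 24.30 ✓; ∠LMA = 117.8° ✓; |MA| = 24.90 ✓; ∠MAS = 105.3° ✓; |AS| = 24.50 ✓; ∠ASB = 48.50° ✓; |SB| = 20.60 ✓; ∠SBZ = 63.90° ✓; |BZ| = 23.70 ✓; ∠BZG = 41.50° ✓; |ZG| = 23.30 ✓; ∠ZGE = 147.2° ✓; |GE| = 0.8002 ✗.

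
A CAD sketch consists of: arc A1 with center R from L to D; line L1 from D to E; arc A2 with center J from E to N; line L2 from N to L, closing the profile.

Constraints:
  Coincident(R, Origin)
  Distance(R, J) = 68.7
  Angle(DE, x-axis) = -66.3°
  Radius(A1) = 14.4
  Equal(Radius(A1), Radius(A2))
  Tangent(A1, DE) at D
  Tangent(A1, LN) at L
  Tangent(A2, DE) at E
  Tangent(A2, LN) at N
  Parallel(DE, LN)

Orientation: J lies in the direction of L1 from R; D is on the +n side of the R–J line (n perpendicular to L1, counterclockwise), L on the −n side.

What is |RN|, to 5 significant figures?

70.193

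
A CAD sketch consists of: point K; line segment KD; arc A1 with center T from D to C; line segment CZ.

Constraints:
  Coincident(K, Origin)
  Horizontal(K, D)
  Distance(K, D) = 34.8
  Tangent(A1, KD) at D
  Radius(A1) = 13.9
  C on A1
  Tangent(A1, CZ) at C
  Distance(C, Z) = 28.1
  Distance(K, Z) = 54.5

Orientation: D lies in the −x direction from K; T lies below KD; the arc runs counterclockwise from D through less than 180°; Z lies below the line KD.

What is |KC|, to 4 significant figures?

51.15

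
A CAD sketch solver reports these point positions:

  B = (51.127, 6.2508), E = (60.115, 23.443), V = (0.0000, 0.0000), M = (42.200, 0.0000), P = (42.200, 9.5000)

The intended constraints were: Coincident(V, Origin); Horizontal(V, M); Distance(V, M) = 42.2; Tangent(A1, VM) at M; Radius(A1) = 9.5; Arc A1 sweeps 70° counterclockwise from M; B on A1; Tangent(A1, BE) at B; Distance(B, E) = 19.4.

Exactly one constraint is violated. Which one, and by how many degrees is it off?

Tangent(A1, BE) at B — off by 7.60°.

V = (0.00, 0.00) ✓; V.y = 0.00, M.y = 0.00 ✓; |VM| = 42.20 ✓; ∠(PM, MV) = 90.00° ✓; |PM| = 9.500 ✓; bearing(P→B) − bearing(P→M) = 70.00° ✓; |PB| = 9.500 ✓; ∠(PB, BE) = 97.60° ✗; |BE| = 19.40 ✓.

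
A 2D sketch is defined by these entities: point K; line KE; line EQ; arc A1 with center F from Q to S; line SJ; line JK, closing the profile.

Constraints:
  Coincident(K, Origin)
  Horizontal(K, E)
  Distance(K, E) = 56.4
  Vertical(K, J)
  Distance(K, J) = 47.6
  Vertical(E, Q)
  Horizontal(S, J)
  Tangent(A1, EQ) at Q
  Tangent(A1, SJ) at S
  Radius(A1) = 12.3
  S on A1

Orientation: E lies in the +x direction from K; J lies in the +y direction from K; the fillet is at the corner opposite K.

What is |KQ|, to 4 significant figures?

66.54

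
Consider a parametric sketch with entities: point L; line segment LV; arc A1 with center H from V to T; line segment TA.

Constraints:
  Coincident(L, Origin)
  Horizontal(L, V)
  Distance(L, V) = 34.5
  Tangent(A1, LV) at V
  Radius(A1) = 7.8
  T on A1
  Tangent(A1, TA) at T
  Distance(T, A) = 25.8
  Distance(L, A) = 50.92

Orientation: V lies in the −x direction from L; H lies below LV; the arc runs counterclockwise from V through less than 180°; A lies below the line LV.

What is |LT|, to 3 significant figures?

43.2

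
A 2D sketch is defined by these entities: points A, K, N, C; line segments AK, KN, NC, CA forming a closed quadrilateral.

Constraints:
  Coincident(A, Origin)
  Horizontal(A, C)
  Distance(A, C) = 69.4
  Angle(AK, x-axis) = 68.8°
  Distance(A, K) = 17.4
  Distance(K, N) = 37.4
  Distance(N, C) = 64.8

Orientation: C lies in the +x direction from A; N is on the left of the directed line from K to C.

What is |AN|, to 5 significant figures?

54.602

Checks: |KN| = 37.40 ✓; |NC| = 64.80 ✓.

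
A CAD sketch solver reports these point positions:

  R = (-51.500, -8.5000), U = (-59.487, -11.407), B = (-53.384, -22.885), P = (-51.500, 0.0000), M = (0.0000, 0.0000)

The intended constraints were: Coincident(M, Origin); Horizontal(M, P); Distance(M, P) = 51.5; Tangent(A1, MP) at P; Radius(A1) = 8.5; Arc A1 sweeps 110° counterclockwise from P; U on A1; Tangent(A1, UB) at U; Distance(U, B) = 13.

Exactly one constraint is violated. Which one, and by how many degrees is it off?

Tangent(A1, UB) at U — off by 8.00°.

M = (0.00, 0.00) ✓; M.y = 0.00, P.y = 0.00 ✓; |MP| = 51.50 ✓; ∠(RP, PM) = 90.00° ✓; |RP| = 8.500 ✓; bearing(R→U) − bearing(R→P) = 110.0° ✓; |RU| = 8.500 ✓; ∠(RU, UB) = 82.00° ✗; |UB| = 13.00 ✓.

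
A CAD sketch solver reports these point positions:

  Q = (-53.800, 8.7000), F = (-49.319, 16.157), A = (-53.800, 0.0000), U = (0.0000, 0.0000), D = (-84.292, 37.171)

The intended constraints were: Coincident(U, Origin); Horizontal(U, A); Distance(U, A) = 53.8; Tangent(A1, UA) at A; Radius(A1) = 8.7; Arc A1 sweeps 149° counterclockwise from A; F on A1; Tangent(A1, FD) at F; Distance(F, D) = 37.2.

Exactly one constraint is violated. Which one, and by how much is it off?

Distance(F, D) = 37.2 — off by 3.60.

U = (0.00, 0.00) ✓; U.y = 0.00, A.y = 0.00 ✓; |UA| = 53.80 ✓; ∠(QA, AU) = 90.00° ✓; |QA| = 8.700 ✓; bearing(Q→F) − bearing(Q→A) = 149.0° ✓; |QF| = 8.700 ✓; ∠(QF, FD) = 90.00° ✓; |FD| = 40.80 ✗.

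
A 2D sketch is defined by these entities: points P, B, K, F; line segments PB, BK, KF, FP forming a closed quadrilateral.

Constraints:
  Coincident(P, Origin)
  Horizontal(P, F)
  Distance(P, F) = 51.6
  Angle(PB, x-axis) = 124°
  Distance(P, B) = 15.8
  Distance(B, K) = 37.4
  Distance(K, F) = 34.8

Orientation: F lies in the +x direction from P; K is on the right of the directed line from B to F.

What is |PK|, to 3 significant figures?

22.4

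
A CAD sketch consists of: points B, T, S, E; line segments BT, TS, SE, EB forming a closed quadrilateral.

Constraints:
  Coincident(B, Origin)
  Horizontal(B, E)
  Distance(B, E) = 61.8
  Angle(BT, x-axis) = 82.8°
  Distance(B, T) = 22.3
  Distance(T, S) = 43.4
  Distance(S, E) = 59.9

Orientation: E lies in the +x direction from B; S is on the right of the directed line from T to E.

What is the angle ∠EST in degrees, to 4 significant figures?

73.23°

Checks: |TS| = 43.40 ✓; |SE| = 59.90 ✓.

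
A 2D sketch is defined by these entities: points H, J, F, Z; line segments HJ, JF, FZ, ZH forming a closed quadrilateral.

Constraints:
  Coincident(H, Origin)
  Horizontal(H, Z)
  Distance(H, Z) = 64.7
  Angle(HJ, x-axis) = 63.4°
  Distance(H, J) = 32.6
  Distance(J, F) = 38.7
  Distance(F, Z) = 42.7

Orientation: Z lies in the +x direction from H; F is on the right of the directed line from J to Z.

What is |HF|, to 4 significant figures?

24.47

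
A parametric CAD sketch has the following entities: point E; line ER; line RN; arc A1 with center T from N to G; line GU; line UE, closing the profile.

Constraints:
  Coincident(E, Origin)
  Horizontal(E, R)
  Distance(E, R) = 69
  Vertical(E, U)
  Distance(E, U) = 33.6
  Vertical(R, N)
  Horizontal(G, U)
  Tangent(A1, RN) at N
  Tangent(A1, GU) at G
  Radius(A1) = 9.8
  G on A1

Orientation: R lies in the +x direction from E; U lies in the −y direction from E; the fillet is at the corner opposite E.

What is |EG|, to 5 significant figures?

68.071

The virtual corner opposite E is at (69.000, -33.600). The tangent condition forces TN to be normal to RN and the tangent condition forces TG to be normal to GU, with radius 9.8, so the center T sits 9.8 in from both sides at T = (59.200, -23.800). That places the tangent points at N = (69.000, -23.800) on RN and G = (59.200, -33.600) on GU. Then |EG| = |G − E| = 68.071.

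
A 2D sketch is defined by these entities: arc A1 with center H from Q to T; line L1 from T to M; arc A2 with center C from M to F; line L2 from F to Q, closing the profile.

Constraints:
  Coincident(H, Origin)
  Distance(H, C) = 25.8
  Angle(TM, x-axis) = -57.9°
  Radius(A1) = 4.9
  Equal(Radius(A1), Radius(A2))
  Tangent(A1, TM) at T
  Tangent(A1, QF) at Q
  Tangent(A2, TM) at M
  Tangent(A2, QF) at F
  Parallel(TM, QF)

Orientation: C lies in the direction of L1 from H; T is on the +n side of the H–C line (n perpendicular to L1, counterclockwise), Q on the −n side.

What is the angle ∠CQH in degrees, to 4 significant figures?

79.25°

The slot axis is L1's direction at -57.9°, so u = (cos -57.9°, sin -57.9°) = (0.5314, -0.8471) and n = (−sin -57.9°, cos -57.9°) = (0.8471, 0.5314). H is at the origin and C lies 25.8 along u from H, so C = 25.8·u = (13.71, -21.86). Tangency of A1 to both parallel lines with radius 4.9 puts T and Q at H ± 4.9·n: T = (4.151, 2.604), Q = (-4.151, -2.604). Then cos ∠CQH = QC·QH / (|QC||QH|), giving 79.25°.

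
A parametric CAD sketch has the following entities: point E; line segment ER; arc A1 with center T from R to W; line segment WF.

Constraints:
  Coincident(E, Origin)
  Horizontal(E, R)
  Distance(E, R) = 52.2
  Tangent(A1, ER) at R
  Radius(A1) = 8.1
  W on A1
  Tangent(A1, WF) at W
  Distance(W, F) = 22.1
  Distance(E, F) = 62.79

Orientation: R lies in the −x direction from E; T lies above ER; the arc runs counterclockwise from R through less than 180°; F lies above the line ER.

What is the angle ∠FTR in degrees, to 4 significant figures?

174.9°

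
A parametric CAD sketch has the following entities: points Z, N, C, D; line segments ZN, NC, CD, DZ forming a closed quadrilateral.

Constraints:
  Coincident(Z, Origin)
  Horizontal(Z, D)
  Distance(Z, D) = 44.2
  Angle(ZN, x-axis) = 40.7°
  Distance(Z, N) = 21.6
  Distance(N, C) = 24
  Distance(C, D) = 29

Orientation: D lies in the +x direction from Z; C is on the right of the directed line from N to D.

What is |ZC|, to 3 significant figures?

19.6

Checks: Z = (0.00, 0.00) ✓; |NC| = 24.00 ✓; |CD| = 29.00 ✓.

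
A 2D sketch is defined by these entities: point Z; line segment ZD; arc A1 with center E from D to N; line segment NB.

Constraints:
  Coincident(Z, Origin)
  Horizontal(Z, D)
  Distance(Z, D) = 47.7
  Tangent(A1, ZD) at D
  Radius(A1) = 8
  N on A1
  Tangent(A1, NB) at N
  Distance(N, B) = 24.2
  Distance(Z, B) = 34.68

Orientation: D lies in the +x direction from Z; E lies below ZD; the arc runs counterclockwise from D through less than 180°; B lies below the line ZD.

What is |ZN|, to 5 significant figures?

41.483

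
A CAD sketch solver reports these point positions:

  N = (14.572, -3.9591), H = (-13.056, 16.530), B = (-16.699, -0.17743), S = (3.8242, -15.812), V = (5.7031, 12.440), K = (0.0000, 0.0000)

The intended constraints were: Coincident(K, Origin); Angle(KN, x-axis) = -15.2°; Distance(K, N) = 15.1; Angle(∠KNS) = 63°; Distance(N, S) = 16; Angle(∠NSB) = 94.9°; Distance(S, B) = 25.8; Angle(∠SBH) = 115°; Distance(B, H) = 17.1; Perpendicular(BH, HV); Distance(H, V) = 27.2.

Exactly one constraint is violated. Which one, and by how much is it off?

Distance(H, V) = 27.2 — off by 8.00.

K = (0.00, 0.00) ✓; KN at -15.20° ✓; |KN| = 15.10 ✓; ∠KNS = 63.00° ✓; |NS| = 16.00 ✓; ∠NSB = 94.90° ✓; |SB| = 25.80 ✓; ∠SBH = 115.0° ✓; |BH| = 17.10 ✓; ∠(BH, HV) = 90.00° ✓; |HV| = 19.20 ✗.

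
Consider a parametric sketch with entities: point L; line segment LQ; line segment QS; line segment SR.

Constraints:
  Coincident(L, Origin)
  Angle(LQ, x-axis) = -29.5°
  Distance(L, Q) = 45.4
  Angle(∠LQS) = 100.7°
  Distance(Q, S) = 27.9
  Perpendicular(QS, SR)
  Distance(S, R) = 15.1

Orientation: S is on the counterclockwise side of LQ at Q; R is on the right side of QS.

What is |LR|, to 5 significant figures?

69.894

L is at the origin; LQ runs at -29.5° with length 45.4, so Q = 45.4·(cos -29.5°, sin -29.5°) = (39.514, -22.356). ∠LQS = 100.7°, so QS runs at -29.5° + (180° − 100.7°) = 49.800° from the x-axis; with |QS| = 27.9, S = Q + 27.9·(cos 49.800°, sin 49.800°) = (57.522, -1.0461). QS ⟂ SR; with |SR| = 15.1 on the right of QS, R = S + 15.1·(0.76380, -0.64546) = (69.056, -10.793). Then |LR| = |R − L| = 69.894.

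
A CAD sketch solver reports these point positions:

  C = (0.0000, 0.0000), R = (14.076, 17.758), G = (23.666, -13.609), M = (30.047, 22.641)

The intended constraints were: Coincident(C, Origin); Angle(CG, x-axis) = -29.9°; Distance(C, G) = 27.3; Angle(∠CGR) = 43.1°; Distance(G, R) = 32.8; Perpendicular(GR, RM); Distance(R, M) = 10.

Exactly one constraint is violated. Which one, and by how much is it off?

Distance(R, M) = 10 — off by 6.70.

C = (0.00, 0.00) ✓; CG at -29.90° ✓; |CG| = 27.30 ✓; ∠CGR = 43.10° ✓; |GR| = 32.80 ✓; ∠(GR, RM) = 90.00° ✓; |RM| = 16.70 ✗.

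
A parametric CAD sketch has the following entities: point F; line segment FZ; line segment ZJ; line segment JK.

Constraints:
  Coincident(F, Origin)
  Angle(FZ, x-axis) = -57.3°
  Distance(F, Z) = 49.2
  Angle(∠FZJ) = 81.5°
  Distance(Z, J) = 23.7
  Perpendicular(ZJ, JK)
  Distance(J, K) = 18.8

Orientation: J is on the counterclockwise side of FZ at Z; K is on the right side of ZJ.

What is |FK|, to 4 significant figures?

69.43

F is at the origin; FZ runs at -57.3° with length 49.2, so Z = 49.2·(cos -57.3°, sin -57.3°) = (26.58, -41.40). ∠FZJ = 81.5°, so ZJ runs at -57.3° + (180° − 81.5°) = 41.20° from the x-axis; with |ZJ| = 23.7, J = Z + 23.7·(cos 41.20°, sin 41.20°) = (44.41, -25.79). ZJ ⟂ JK; with |JK| = 18.8 on the right of ZJ, K = J + 18.8·(0.6587, -0.7524) = (56.80, -39.94). Then |FK| = |K − F| = 69.43.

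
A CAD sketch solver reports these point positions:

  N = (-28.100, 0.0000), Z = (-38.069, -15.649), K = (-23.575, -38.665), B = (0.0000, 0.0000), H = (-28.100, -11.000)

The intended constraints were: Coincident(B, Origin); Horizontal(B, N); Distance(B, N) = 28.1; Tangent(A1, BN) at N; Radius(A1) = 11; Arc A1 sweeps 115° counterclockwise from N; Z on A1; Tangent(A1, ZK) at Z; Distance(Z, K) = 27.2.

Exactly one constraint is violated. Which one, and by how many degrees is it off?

Tangent(A1, ZK) at Z — off by 7.20°.

B = (0.00, 0.00) ✓; B.y = 0.00, N.y = 0.00 ✓; |BN| = 28.10 ✓; ∠(HN, NB) = 90.00° ✓; |HN| = 11.00 ✓; bearing(H→Z) − bearing(H→N) = 115.0° ✓; |HZ| = 11.00 ✓; ∠(HZ, ZK) = 82.80° ✗; |ZK| = 27.20 ✓.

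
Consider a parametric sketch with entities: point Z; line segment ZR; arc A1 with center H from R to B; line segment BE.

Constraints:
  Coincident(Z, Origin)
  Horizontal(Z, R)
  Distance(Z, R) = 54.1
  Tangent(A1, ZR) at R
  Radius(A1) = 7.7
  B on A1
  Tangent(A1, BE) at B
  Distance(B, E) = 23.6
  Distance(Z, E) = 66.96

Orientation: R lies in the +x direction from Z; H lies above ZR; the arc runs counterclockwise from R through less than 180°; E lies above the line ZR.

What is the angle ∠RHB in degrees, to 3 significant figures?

97.2°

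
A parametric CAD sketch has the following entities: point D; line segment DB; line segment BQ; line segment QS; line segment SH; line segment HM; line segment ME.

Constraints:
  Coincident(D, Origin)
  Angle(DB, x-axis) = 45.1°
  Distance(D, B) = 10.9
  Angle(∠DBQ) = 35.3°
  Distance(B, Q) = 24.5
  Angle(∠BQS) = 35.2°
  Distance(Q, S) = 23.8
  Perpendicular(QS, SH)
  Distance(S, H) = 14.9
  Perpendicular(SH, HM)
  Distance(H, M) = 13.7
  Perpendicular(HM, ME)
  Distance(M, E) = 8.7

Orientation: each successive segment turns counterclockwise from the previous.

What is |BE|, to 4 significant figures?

12.70

SH ⟂ HM, so HM runs at 154.6°; with |HM| = 13.7, M = (-0.9337, 12.68). The perpendicularity gives ME at right angles to HM, so ME runs at -115.4°; with |ME| = 8.7, E = (-4.665, 4.819). Then |BE| = |E − B| = 12.70.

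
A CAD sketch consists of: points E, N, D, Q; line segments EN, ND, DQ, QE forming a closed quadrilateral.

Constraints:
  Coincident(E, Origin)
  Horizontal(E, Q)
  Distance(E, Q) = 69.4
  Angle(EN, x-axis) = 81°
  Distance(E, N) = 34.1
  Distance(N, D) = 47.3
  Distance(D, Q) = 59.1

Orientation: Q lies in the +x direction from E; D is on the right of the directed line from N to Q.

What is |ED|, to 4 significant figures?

17.68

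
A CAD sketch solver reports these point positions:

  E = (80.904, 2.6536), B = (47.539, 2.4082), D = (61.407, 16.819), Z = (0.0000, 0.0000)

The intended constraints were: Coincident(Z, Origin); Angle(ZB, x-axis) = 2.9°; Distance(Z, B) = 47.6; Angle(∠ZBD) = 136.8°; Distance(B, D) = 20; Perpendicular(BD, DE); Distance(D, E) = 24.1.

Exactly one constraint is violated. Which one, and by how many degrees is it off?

Perpendicular(BD, DE) — off by 7.90°.

Z = (0.00, 0.00) ✓; ZB at 2.900° ✓; |ZB| = 47.60 ✓; ∠ZBD = 136.8° ✓; |BD| = 20.00 ✓; ∠(BD, DE) = 82.10° ✗; |DE| = 24.10 ✓.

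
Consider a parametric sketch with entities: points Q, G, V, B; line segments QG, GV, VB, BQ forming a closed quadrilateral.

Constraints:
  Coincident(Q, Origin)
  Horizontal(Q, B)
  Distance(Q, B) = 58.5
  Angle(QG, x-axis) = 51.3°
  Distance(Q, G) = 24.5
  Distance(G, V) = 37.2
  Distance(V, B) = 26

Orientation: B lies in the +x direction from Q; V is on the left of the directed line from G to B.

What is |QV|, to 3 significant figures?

57.8

Checks: |GV| = 37.20 ✓; |VB| = 26.00 ✓.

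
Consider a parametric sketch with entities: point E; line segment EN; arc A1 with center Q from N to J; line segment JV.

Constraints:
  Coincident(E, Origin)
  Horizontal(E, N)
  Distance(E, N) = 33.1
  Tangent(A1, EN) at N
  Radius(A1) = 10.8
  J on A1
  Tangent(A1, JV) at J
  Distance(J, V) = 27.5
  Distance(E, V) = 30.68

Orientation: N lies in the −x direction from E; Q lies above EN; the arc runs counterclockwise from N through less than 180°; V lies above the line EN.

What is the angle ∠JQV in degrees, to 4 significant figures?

68.56°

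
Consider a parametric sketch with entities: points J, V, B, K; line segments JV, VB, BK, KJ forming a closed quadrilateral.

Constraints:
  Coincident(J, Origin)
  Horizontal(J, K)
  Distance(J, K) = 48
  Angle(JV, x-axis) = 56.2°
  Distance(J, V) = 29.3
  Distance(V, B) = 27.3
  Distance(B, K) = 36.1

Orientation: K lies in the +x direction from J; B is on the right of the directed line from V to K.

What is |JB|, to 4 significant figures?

12.28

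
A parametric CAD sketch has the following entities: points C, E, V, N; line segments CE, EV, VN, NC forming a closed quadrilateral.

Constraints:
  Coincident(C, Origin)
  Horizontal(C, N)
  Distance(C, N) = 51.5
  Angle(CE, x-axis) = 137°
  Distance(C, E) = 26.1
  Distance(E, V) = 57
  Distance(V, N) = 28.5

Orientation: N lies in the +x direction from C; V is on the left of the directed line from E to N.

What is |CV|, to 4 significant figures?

44.95

Checks: |EV| = 57.00 ✓; |VN| = 28.50 ✓.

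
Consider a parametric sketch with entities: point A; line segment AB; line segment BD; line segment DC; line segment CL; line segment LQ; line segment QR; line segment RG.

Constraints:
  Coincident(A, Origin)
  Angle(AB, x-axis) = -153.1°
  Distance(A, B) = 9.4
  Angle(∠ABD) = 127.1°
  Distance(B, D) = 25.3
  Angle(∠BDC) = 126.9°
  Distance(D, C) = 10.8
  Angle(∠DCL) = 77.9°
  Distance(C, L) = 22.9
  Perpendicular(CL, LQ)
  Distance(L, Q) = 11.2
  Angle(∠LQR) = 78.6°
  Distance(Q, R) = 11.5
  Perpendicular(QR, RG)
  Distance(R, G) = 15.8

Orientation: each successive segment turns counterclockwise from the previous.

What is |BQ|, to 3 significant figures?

10.2

∠DCL = 77.9° gives CL at 55.0° from the x-axis; with |CL| = 22.9, L = (7.62, -18.3). CL ⟂ LQ, so LQ runs at 145°; with |LQ| = 11.2, Q = (-1.55, -11.9). Then |BQ| = |Q − B| = 10.2.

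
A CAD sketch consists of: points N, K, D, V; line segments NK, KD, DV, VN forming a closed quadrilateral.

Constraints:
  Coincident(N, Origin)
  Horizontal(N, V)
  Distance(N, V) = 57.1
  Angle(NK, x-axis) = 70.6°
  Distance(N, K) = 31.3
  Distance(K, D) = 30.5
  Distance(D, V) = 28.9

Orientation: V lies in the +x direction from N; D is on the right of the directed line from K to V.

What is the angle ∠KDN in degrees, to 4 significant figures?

63.31°

Checks: |NV| = 57.10 ✓; |NK| = 31.30 ✓; |KD| = 30.50 ✓; |DV| = 28.90 ✓.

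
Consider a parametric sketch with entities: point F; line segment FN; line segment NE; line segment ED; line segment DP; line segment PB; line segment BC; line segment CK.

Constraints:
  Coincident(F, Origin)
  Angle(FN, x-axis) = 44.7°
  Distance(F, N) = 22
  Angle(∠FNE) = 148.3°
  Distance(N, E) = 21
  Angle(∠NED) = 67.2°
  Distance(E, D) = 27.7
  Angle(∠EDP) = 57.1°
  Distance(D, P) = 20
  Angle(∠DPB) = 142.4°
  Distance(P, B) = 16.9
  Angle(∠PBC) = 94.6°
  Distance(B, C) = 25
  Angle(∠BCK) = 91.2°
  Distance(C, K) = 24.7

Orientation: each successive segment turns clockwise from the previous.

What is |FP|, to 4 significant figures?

17.90

∠NED = 67.2° gives ED at -99.80° from the x-axis; with |ED| = 27.7, D = (31.38, -7.097). ∠EDP = 57.1° gives DP at 137.3° from the x-axis; with |DP| = 20.0, P = (16.69, 6.466). Then |FP| = |P − F| = 17.90.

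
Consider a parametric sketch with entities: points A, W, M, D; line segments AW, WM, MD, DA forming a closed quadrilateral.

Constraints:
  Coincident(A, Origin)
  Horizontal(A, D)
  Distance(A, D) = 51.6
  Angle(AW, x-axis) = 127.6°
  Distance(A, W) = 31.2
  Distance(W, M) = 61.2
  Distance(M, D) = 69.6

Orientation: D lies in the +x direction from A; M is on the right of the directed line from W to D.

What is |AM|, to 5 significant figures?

36.469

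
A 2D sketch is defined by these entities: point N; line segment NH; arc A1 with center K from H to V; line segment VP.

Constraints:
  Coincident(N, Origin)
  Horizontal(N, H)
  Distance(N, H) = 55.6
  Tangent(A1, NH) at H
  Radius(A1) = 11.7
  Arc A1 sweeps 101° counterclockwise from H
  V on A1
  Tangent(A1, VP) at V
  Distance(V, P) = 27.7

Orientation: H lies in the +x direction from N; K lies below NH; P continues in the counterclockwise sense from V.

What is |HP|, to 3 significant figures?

41.6

N is at the origin; NH is horizontal with |NH| = 55.6 and H on the +x side, so H = (55.6, 0.00). The tangent condition forces KH to be normal to NH, so K = H + (0, -11.7) = (55.6, -11.7). On A1, H sits at bearing 90° from K; a 101° counterclockwise sweep puts V at bearing 191°, so V = K + 11.7·(cos 191°, sin 191°) = (44.1, -13.9). Tangency of A1 to VP means the radius KV is perpendicular to VP, so VP runs along (−sin 191°, cos 191°); with |VP| = 27.7, P = (49.4, -41.1). Then |HP| = |P − H| = 41.6.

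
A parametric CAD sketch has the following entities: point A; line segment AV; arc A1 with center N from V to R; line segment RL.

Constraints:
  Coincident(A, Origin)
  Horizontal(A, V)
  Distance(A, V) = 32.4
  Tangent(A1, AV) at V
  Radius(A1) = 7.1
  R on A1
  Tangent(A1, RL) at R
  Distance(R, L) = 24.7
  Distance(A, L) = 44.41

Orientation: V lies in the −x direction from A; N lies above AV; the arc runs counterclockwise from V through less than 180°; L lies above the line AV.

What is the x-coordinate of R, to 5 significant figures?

-25.426

A is at the origin; AV is horizontal with |AV| = 32.4 and V on the −x side, so V = (-32.400, 0.0000). Tangency of A1 to AV means the radius NV is perpendicular to AV, so N = V + (0, 7.1) = (-32.400, 7.1000). Since NR ⟂ RL (tangency), |NL| = √(7.1² + 24.7²) = 25.700 regardless of where R sits on A1. So L lies on both circle(A, 44.41) and circle(N, 25.700); the above-AV intersection is L = (-30.057, 32.693). R is the foot of the tangent from L: R = (-25.426, 8.4311).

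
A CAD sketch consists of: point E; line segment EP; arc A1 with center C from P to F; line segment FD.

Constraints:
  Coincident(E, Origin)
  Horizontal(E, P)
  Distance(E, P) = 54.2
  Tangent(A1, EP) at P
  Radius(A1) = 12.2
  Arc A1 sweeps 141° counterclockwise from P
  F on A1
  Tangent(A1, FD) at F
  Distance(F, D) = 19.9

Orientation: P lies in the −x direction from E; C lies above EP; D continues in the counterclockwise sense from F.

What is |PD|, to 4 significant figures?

35.08

E is at the origin; EP is horizontal with |EP| = 54.2 and P on the −x side, so P = (-54.20, 0.000). Tangency of A1 to EP means the radius CP is perpendicular to EP, so C = P + (0, 12.2) = (-54.20, 12.20). On A1, P sits at bearing -90° from C; a 141° counterclockwise sweep puts F at bearing 51°, so F = C + 12.2·(cos 51°, sin 51°) = (-46.52, 21.68). Since A1 is tangent to FD there, CF ⟂ FD, so FD runs along (−sin 51°, cos 51°); with |FD| = 19.9, D = (-61.99, 34.20). Then |PD| = |D − P| = 35.08.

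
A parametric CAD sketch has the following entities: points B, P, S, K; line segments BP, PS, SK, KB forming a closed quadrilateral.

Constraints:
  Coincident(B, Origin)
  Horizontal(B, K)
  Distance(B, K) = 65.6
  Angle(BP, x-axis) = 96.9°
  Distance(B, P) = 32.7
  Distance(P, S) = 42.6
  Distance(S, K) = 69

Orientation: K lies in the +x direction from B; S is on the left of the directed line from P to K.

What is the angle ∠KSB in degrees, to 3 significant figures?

58.2°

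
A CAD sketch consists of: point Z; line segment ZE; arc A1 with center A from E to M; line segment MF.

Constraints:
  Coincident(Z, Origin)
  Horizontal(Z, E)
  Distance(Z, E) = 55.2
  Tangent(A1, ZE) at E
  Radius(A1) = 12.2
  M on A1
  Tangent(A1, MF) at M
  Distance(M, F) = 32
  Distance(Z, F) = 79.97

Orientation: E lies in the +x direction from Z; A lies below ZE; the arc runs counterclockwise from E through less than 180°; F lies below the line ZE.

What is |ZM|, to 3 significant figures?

50.0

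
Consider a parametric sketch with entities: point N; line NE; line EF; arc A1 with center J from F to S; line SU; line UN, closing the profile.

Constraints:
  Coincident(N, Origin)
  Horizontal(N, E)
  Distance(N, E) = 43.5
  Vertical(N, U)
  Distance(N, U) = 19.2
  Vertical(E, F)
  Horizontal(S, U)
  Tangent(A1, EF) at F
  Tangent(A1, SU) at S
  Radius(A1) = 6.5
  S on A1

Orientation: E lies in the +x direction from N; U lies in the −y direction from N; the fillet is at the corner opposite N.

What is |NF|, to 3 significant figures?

45.3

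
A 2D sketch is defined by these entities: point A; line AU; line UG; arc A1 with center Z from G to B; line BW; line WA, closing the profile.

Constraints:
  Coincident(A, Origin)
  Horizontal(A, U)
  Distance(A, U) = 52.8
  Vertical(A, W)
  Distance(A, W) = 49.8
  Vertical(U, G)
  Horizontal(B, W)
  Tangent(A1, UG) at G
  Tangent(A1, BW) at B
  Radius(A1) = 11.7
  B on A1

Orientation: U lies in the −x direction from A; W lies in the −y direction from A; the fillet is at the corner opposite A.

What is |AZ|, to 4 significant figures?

56.04

A is at the origin; AU is horizontal with |AU| = 52.8 and U on the −x side, so U = (-52.80, 0.000). AW is vertical with |AW| = 49.8 and W on the −y side, so W = (0.000, -49.80). The virtual corner opposite A is at (-52.80, -49.80). Tangency of A1 to UG means the radius ZG is perpendicular to UG and since A1 is tangent to BW there, ZB ⟂ BW, with radius 11.7, so the center Z sits 11.7 in from both sides at Z = (-41.10, -38.10). Then |AZ| = |Z − A| = 56.04.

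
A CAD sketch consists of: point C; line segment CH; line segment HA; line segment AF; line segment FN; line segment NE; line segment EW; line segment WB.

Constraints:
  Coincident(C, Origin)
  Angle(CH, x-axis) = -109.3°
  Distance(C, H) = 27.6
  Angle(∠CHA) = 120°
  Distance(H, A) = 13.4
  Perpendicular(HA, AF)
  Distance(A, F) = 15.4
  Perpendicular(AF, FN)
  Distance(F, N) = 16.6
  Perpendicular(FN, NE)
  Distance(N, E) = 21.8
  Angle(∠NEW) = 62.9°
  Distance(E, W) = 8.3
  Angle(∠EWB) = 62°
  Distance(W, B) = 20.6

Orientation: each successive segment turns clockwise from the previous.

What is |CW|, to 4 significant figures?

32.05

C is at the origin; CH runs at -109.3° with length 27.6, so H = (-9.122, -26.05). ∠CHA = 120.0° gives HA at -169.3° from the x-axis; with |HA| = 13.4, A = (-22.29, -28.54). The perpendicularity gives AF at right angles to HA, so AF runs at 100.7°; with |AF| = 15.4, F = (-25.15, -13.40). AF ⟂ FN, so FN runs at 10.70°; with |FN| = 16.6, N = (-8.837, -10.32). The perpendicularity gives NE at right angles to FN, so NE runs at -79.30°; with |NE| = 21.8, E = (-4.790, -31.74). ∠NEW = 62.9° gives EW at 163.6° from the x-axis; with |EW| = 8.3, W = (-12.75, -29.40). Then |CW| = |W − C| = 32.05.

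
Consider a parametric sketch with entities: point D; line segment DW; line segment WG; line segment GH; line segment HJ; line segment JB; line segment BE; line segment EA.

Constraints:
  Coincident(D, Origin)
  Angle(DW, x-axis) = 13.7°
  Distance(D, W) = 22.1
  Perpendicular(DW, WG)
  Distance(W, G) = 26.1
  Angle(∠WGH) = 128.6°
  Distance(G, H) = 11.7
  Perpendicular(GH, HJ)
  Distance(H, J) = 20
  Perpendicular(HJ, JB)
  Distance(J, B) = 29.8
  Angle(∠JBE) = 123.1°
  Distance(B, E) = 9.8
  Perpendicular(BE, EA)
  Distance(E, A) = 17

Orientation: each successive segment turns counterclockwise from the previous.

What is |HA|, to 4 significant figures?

21.06

D is at the origin; DW runs at 13.7° with length 22.1, so W = (21.47, 5.234). DW is perpendicular to WG, so WG runs at 103.7°; with |WG| = 26.1, G = (15.29, 30.59). ∠WGH = 128.6° gives GH at 155.1° from the x-axis; with |GH| = 11.7, H = (4.677, 35.52). GH ⟂ HJ, so HJ runs at -114.9°; with |HJ| = 20.0, J = (-3.743, 17.38). HJ is perpendicular to JB, so JB runs at -24.90°; with |JB| = 29.8, B = (23.29, 4.830). ∠JBE = 123.1° gives BE at 32.00° from the x-axis; with |BE| = 9.8, E = (31.60, 10.02). BE is perpendicular to EA, so EA runs at 122.0°; with |EA| = 17.0, A = (22.59, 24.44). Then |HA| = |A − H| = 21.06.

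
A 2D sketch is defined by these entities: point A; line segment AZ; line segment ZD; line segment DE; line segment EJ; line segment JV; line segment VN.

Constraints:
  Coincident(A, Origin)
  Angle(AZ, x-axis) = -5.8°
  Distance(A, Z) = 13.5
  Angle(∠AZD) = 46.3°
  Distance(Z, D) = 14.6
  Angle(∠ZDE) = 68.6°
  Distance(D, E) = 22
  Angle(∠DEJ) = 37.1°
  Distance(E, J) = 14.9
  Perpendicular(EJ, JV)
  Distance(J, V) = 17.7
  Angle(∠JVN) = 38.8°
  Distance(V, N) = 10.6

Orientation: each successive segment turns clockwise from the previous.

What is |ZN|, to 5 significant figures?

16.728

A is at the origin; AZ runs at -5.8° with length 13.5, so Z = (13.431, -1.3643). ∠AZD = 46.3° gives ZD at -139.50° from the x-axis; with |ZD| = 14.6, D = (2.3290, -10.846). ∠ZDE = 68.6° gives DE at 109.10° from the x-axis; with |DE| = 22.0, E = (-4.8698, 9.9427). ∠DEJ = 37.1° gives EJ at -33.800° from the x-axis; with |EJ| = 14.9, J = (7.5118, 1.6539). EJ is perpendicular to JV, so JV runs at -123.80°; with |JV| = 17.7, V = (-2.3346, -13.055). ∠JVN = 38.8° gives VN at 95.000° from the x-axis; with |VN| = 10.6, N = (-3.2584, -2.4949). Then |ZN| = |N − Z| = 16.728.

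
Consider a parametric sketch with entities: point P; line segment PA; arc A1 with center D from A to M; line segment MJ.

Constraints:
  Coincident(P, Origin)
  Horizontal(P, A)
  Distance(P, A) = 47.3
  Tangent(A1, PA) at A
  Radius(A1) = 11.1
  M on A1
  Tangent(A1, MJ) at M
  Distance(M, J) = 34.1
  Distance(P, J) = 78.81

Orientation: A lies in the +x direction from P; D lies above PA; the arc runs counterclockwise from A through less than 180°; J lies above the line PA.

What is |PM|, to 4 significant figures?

58.51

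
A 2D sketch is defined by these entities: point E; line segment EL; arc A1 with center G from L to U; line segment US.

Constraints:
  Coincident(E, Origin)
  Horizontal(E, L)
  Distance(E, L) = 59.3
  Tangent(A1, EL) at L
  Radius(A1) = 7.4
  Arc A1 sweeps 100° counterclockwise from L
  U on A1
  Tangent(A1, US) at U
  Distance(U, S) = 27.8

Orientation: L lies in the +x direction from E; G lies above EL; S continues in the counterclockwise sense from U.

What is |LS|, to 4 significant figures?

36.15

E is at the origin; E and L share the same y with |EL| = 59.3 and L on the +x side, so L = (59.30, 0.000). Since A1 is tangent to EL there, GL ⟂ EL, so G = L + (0, 7.4) = (59.30, 7.400). On A1, L sits at bearing -90° from G; a 100° counterclockwise sweep puts U at bearing 10°, so U = G + 7.4·(cos 10°, sin 10°) = (66.59, 8.685). The tangent condition forces GU to be normal to US, so US runs along (−sin 10°, cos 10°); with |US| = 27.8, S = (61.76, 36.06). Then |LS| = |S − L| = 36.15.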